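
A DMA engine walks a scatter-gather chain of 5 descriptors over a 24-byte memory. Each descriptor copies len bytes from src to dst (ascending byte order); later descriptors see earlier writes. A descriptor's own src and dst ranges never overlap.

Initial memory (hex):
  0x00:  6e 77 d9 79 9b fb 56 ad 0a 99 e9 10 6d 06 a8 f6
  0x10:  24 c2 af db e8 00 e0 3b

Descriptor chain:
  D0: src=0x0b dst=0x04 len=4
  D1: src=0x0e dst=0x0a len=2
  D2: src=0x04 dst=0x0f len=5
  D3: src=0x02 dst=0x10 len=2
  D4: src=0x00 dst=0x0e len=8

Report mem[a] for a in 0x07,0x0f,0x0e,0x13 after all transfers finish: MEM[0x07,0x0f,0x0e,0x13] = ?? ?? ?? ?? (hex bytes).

MEM[0x07,0x0f,0x0e,0x13] = a8 77 6e 6d

  after D0: wrote 4B at 0x04 = 106d06a8
  after D1: wrote 2B at 0x0a = a8f6
  after D2: wrote 5B at 0x0f = 106d06a80a
  after D3: wrote 2B at 0x10 = d979
  after D4: wrote 8B at 0x0e = 6e77d979106d06a8
query mem[0x07]=0xa8, mem[0x0f]=0x77, mem[0x0e]=0x6e, mem[0x13]=0x6d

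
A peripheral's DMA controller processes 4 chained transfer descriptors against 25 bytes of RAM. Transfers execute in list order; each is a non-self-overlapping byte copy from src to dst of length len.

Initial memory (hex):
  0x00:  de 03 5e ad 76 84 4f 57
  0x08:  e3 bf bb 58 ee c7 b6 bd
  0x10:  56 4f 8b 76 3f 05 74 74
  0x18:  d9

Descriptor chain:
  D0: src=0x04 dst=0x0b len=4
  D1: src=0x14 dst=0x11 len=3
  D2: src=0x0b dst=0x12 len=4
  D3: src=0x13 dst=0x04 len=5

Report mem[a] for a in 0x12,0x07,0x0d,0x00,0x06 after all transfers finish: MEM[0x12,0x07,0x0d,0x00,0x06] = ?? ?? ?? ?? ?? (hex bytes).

D0: mem[0x0b..0x0e] <- [76 84 4f 57]
D1: mem[0x11..0x13] <- [3f 05 74]
D2: mem[0x12..0x15] <- [76 84 4f 57]
D3: mem[0x04..0x08] <- [84 4f 57 74 74]
query mem[0x12]=0x76, mem[0x07]=0x74, mem[0x0d]=0x4f, mem[0x00]=0xde, mem[0x06]=0x57

MEM[0x12,0x07,0x0d,0x00,0x06] = 76 74 4f de 57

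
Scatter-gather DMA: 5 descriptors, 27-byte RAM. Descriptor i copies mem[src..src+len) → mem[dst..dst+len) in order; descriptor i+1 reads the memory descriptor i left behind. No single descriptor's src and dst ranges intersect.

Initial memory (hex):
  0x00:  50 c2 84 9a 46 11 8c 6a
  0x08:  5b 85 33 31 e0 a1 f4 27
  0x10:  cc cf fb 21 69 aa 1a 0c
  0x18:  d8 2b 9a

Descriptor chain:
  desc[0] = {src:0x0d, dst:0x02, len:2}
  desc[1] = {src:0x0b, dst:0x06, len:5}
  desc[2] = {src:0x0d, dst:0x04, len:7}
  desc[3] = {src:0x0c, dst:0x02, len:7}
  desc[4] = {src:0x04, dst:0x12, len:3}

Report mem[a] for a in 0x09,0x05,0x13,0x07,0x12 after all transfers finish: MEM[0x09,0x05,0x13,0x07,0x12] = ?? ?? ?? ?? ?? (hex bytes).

MEM[0x09,0x05,0x13,0x07,0x12] = fb 27 27 cf f4

  after D0: wrote 2B at 0x02 = a1f4
  after D1: wrote 5B at 0x06 = 31e0a1f427
  after D2: wrote 7B at 0x04 = a1f427cccffb21
  after D3: wrote 7B at 0x02 = e0a1f427cccffb
  after D4: wrote 3B at 0x12 = f427cc
query mem[0x09]=0xfb, mem[0x05]=0x27, mem[0x13]=0x27, mem[0x07]=0xcf, mem[0x12]=0xf4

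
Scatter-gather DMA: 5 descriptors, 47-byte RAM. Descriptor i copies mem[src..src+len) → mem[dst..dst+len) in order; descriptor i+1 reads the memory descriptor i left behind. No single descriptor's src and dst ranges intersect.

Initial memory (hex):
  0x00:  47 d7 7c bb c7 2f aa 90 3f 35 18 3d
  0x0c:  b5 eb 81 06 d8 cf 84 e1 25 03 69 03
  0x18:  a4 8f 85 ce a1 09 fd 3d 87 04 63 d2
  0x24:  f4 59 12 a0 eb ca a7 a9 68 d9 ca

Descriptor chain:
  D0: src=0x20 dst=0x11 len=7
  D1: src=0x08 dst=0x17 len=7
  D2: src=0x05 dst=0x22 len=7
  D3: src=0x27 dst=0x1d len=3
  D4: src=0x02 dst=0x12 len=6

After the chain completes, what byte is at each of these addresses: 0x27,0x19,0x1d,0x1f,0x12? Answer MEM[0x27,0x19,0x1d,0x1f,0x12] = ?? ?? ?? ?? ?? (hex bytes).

MEM[0x27,0x19,0x1d,0x1f,0x12] = 18 18 18 ca 7c

#0 dst[0x11+7] := {0x87,0x04,0x63,0xd2,0xf4,0x59,0x12}
#1 dst[0x17+7] := {0x3f,0x35,0x18,0x3d,0xb5,0xeb,0x81}
#2 dst[0x22+7] := {0x2f,0xaa,0x90,0x3f,0x35,0x18,0x3d}
#3 dst[0x1d+3] := {0x18,0x3d,0xca}
#4 dst[0x12+6] := {0x7c,0xbb,0xc7,0x2f,0xaa,0x90}
query mem[0x27]=0x18, mem[0x19]=0x18, mem[0x1d]=0x18, mem[0x1f]=0xca, mem[0x12]=0x7c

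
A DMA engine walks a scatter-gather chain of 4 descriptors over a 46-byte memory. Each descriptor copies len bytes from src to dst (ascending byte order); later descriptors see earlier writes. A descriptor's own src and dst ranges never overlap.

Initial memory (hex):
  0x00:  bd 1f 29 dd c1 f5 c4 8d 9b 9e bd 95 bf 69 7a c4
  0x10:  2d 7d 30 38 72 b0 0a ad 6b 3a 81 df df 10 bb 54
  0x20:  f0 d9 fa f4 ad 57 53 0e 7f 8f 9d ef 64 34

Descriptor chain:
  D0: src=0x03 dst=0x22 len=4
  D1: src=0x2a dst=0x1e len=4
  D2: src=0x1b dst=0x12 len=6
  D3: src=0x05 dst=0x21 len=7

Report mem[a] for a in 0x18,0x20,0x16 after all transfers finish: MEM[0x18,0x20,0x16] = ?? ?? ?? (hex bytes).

MEM[0x18,0x20,0x16] = 6b 64 ef

D0: mem[0x22..0x25] <- [dd c1 f5 c4]
D1: mem[0x1e..0x21] <- [9d ef 64 34]
D2: mem[0x12..0x17] <- [df df 10 9d ef 64]
D3: mem[0x21..0x27] <- [f5 c4 8d 9b 9e bd 95]
query mem[0x18]=0x6b, mem[0x20]=0x64, mem[0x16]=0xef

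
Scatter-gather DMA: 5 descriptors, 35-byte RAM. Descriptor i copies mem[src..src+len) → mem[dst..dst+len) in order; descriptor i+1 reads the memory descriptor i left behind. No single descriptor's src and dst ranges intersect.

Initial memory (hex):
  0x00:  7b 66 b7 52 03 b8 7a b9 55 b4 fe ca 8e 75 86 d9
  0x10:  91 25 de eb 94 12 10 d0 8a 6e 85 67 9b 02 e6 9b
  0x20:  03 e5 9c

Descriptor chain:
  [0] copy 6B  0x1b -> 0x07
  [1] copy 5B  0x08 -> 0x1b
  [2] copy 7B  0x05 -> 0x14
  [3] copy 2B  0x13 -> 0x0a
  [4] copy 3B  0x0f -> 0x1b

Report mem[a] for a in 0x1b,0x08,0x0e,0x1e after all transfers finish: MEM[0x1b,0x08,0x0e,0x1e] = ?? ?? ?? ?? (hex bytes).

MEM[0x1b,0x08,0x0e,0x1e] = d9 9b 86 9b

[0] 0x1b->0x07 len=6 : 67 9b 02 e6 9b 03
[1] 0x08->0x1b len=5 : 9b 02 e6 9b 03
[2] 0x05->0x14 len=7 : b8 7a 67 9b 02 e6 9b
[3] 0x13->0x0a len=2 : eb b8
[4] 0x0f->0x1b len=3 : d9 91 25
query mem[0x1b]=0xd9, mem[0x08]=0x9b, mem[0x0e]=0x86, mem[0x1e]=0x9b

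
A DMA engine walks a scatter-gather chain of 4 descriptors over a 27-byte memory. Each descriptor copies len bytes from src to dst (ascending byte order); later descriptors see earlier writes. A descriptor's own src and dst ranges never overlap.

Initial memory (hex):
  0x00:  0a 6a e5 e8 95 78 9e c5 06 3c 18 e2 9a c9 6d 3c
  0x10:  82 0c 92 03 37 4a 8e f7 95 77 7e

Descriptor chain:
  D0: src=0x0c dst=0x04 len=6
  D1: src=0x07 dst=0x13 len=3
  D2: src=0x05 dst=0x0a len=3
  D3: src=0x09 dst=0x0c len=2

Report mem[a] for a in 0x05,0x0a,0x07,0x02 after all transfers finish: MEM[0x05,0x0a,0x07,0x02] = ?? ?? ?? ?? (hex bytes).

MEM[0x05,0x0a,0x07,0x02] = c9 c9 3c e5

D0: mem[0x04..0x09] <- [9a c9 6d 3c 82 0c]
D1: mem[0x13..0x15] <- [3c 82 0c]
D2: mem[0x0a..0x0c] <- [c9 6d 3c]
D3: mem[0x0c..0x0d] <- [0c c9]
query mem[0x05]=0xc9, mem[0x0a]=0xc9, mem[0x07]=0x3c, mem[0x02]=0xe5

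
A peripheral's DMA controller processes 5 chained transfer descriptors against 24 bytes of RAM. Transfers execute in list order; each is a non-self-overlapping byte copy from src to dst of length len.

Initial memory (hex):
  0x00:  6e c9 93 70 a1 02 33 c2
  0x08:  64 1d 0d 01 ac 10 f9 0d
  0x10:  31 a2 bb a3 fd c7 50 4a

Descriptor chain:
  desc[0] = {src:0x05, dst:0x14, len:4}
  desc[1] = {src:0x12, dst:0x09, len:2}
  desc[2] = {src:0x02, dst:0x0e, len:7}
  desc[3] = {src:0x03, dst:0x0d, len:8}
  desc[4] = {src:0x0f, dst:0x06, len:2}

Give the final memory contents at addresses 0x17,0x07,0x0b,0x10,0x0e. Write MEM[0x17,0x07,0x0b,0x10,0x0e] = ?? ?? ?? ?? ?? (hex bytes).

  after D0: wrote 4B at 0x14 = 0233c264
  after D1: wrote 2B at 0x09 = bba3
  after D2: wrote 7B at 0x0e = 9370a10233c264
  after D3: wrote 8B at 0x0d = 70a10233c264bba3
  after D4: wrote 2B at 0x06 = 0233
query mem[0x17]=0x64, mem[0x07]=0x33, mem[0x0b]=0x01, mem[0x10]=0x33, mem[0x0e]=0xa1

MEM[0x17,0x07,0x0b,0x10,0x0e] = 64 33 01 33 a1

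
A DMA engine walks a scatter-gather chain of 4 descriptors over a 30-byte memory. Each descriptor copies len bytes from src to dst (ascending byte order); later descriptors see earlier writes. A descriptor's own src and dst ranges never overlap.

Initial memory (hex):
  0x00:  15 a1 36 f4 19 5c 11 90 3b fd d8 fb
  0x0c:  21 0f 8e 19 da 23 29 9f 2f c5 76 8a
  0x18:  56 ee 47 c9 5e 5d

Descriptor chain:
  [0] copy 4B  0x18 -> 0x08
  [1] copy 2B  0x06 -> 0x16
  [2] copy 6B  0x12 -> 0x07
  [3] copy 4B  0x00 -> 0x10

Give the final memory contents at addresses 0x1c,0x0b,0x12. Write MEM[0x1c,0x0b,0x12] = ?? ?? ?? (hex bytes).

D0: mem[0x08..0x0b] <- [56 ee 47 c9]
D1: mem[0x16..0x17] <- [11 90]
D2: mem[0x07..0x0c] <- [29 9f 2f c5 11 90]
D3: mem[0x10..0x13] <- [15 a1 36 f4]
query mem[0x1c]=0x5e, mem[0x0b]=0x11, mem[0x12]=0x36

MEM[0x1c,0x0b,0x12] = 5e 11 36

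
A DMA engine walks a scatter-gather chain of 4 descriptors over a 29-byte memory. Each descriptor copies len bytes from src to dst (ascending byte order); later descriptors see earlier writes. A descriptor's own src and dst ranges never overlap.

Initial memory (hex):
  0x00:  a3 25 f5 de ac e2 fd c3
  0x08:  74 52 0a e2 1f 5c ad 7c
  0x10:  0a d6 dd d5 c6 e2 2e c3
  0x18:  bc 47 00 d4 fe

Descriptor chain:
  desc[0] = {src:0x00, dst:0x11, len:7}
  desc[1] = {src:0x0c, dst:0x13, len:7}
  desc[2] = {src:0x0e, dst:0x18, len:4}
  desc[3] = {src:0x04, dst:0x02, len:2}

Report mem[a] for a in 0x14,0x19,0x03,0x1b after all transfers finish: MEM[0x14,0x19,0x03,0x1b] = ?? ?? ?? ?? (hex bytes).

MEM[0x14,0x19,0x03,0x1b] = 5c 7c e2 a3

[0] 0x00->0x11 len=7 : a3 25 f5 de ac e2 fd
[1] 0x0c->0x13 len=7 : 1f 5c ad 7c 0a a3 25
[2] 0x0e->0x18 len=4 : ad 7c 0a a3
[3] 0x04->0x02 len=2 : ac e2
query mem[0x14]=0x5c, mem[0x19]=0x7c, mem[0x03]=0xe2, mem[0x1b]=0xa3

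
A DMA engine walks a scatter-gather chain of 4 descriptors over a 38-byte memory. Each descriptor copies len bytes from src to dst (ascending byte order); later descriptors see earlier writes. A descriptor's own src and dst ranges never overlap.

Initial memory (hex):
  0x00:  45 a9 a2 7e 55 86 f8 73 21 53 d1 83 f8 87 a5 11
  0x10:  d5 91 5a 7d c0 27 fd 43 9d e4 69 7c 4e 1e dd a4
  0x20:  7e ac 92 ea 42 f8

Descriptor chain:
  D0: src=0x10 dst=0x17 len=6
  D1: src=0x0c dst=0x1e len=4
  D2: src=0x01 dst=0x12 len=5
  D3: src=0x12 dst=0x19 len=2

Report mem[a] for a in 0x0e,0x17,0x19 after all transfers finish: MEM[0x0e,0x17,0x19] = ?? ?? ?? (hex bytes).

MEM[0x0e,0x17,0x19] = a5 d5 a9

  after D0: wrote 6B at 0x17 = d5915a7dc027
  after D1: wrote 4B at 0x1e = f887a511
  after D2: wrote 5B at 0x12 = a9a27e5586
  after D3: wrote 2B at 0x19 = a9a2
query mem[0x0e]=0xa5, mem[0x17]=0xd5, mem[0x19]=0xa9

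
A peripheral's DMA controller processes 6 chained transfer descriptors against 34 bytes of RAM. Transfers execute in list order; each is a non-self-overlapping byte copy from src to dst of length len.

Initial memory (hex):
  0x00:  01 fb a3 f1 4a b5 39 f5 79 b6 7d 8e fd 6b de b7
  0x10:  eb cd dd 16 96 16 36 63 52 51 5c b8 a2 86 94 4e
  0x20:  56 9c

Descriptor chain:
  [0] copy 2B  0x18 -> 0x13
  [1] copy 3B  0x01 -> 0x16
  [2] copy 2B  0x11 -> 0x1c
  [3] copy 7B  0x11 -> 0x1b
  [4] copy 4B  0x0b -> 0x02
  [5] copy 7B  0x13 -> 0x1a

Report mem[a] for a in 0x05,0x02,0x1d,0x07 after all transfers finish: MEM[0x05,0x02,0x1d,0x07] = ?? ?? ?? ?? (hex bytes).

  after D0: wrote 2B at 0x13 = 5251
  after D1: wrote 3B at 0x16 = fba3f1
  after D2: wrote 2B at 0x1c = cddd
  after D3: wrote 7B at 0x1b = cddd525116fba3
  after D4: wrote 4B at 0x02 = 8efd6bde
  after D5: wrote 7B at 0x1a = 525116fba3f151
query mem[0x05]=0xde, mem[0x02]=0x8e, mem[0x1d]=0xfb, mem[0x07]=0xf5

MEM[0x05,0x02,0x1d,0x07] = de 8e fb f5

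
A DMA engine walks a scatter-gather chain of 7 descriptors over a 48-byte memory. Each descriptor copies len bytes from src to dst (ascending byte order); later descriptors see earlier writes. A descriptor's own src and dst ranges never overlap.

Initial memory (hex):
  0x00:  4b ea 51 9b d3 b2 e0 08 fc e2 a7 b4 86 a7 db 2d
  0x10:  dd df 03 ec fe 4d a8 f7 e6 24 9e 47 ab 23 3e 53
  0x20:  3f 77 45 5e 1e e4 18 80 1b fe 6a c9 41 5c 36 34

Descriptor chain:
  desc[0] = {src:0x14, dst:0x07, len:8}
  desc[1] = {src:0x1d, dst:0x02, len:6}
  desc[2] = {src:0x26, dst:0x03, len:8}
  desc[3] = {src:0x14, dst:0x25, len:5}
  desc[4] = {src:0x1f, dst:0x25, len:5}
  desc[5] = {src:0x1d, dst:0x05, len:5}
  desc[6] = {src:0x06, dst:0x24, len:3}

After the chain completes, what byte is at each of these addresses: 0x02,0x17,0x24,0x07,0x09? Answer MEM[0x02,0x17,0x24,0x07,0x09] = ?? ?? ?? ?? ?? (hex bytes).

D0: mem[0x07..0x0e] <- [fe 4d a8 f7 e6 24 9e 47]
D1: mem[0x02..0x07] <- [23 3e 53 3f 77 45]
D2: mem[0x03..0x0a] <- [18 80 1b fe 6a c9 41 5c]
D3: mem[0x25..0x29] <- [fe 4d a8 f7 e6]
D4: mem[0x25..0x29] <- [53 3f 77 45 5e]
D5: mem[0x05..0x09] <- [23 3e 53 3f 77]
D6: mem[0x24..0x26] <- [3e 53 3f]
query mem[0x02]=0x23, mem[0x17]=0xf7, mem[0x24]=0x3e, mem[0x07]=0x53, mem[0x09]=0x77

MEM[0x02,0x17,0x24,0x07,0x09] = 23 f7 3e 53 77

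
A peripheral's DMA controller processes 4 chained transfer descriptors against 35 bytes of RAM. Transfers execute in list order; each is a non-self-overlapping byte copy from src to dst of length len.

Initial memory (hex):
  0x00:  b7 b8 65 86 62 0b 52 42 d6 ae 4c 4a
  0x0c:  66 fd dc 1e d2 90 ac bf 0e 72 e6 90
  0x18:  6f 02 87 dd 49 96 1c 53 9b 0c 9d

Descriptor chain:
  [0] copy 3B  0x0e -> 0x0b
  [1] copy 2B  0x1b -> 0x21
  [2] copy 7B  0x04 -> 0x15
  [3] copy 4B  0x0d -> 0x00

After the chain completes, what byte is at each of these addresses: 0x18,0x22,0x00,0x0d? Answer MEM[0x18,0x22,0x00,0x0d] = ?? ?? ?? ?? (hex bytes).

MEM[0x18,0x22,0x00,0x0d] = 42 49 d2 d2

D0: mem[0x0b..0x0d] <- [dc 1e d2]
D1: mem[0x21..0x22] <- [dd 49]
D2: mem[0x15..0x1b] <- [62 0b 52 42 d6 ae 4c]
D3: mem[0x00..0x03] <- [d2 dc 1e d2]
query mem[0x18]=0x42, mem[0x22]=0x49, mem[0x00]=0xd2, mem[0x0d]=0xd2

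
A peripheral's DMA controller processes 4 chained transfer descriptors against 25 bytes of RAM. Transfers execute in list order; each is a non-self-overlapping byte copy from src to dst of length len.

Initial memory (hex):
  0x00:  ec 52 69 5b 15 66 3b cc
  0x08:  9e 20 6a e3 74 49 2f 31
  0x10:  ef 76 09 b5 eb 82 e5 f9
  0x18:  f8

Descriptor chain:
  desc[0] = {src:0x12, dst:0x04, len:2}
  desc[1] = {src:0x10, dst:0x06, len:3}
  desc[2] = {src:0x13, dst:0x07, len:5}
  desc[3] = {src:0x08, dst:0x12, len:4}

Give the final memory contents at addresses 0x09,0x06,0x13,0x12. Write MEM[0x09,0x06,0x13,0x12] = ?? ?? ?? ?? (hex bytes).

MEM[0x09,0x06,0x13,0x12] = 82 ef 82 eb

  after D0: wrote 2B at 0x04 = 09b5
  after D1: wrote 3B at 0x06 = ef7609
  after D2: wrote 5B at 0x07 = b5eb82e5f9
  after D3: wrote 4B at 0x12 = eb82e5f9
query mem[0x09]=0x82, mem[0x06]=0xef, mem[0x13]=0x82, mem[0x12]=0xeb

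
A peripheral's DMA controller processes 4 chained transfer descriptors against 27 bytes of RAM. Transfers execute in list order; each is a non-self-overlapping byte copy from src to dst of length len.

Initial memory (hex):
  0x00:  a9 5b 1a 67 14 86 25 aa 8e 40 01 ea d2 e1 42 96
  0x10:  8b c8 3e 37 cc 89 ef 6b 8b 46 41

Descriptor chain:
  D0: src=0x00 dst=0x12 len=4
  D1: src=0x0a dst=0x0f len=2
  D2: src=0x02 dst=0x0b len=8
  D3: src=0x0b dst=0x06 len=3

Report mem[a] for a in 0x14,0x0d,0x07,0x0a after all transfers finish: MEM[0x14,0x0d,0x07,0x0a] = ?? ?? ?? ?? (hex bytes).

D0: mem[0x12..0x15] <- [a9 5b 1a 67]
D1: mem[0x0f..0x10] <- [01 ea]
D2: mem[0x0b..0x12] <- [1a 67 14 86 25 aa 8e 40]
D3: mem[0x06..0x08] <- [1a 67 14]
query mem[0x14]=0x1a, mem[0x0d]=0x14, mem[0x07]=0x67, mem[0x0a]=0x01

MEM[0x14,0x0d,0x07,0x0a] = 1a 14 67 01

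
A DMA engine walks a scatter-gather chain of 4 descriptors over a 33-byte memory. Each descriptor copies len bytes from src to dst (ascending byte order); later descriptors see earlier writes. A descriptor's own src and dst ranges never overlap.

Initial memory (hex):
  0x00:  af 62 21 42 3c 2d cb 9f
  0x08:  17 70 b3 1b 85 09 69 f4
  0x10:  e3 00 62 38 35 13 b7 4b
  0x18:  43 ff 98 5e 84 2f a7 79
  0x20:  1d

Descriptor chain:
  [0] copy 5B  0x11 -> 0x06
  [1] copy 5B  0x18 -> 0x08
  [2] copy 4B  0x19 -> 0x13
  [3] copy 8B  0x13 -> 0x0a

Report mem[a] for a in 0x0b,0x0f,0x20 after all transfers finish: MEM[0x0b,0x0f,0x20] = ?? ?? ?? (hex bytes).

#0 dst[0x06+5] := {0x00,0x62,0x38,0x35,0x13}
#1 dst[0x08+5] := {0x43,0xff,0x98,0x5e,0x84}
#2 dst[0x13+4] := {0xff,0x98,0x5e,0x84}
#3 dst[0x0a+8] := {0xff,0x98,0x5e,0x84,0x4b,0x43,0xff,0x98}
query mem[0x0b]=0x98, mem[0x0f]=0x43, mem[0x20]=0x1d

MEM[0x0b,0x0f,0x20] = 98 43 1d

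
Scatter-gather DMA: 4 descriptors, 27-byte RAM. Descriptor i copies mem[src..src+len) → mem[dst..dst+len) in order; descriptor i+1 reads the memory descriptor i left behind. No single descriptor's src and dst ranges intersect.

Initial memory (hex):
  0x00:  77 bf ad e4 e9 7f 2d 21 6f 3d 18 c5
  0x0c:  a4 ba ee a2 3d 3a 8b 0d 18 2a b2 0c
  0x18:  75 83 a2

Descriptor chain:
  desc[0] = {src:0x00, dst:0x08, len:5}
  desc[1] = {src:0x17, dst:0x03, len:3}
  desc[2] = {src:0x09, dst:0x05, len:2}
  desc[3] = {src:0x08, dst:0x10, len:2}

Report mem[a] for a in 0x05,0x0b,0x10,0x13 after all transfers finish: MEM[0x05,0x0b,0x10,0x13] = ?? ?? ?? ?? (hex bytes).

[0] 0x00->0x08 len=5 : 77 bf ad e4 e9
[1] 0x17->0x03 len=3 : 0c 75 83
[2] 0x09->0x05 len=2 : bf ad
[3] 0x08->0x10 len=2 : 77 bf
query mem[0x05]=0xbf, mem[0x0b]=0xe4, mem[0x10]=0x77, mem[0x13]=0x0d

MEM[0x05,0x0b,0x10,0x13] = bf e4 77 0d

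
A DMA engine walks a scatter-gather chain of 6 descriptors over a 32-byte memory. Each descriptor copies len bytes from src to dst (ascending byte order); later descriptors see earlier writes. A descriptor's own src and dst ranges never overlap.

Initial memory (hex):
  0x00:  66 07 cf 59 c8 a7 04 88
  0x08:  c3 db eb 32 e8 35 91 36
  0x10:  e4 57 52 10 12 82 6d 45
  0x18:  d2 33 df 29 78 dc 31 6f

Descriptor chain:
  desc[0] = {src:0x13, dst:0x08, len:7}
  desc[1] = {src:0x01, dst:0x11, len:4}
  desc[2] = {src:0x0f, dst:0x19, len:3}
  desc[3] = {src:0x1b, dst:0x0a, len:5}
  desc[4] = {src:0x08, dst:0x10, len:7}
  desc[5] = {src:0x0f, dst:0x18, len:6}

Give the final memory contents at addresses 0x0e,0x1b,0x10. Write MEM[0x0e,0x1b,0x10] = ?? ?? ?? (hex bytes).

MEM[0x0e,0x1b,0x10] = 6f 07 10

  after D0: wrote 7B at 0x08 = 1012826d45d233
  after D1: wrote 4B at 0x11 = 07cf59c8
  after D2: wrote 3B at 0x19 = 36e407
  after D3: wrote 5B at 0x0a = 0778dc316f
  after D4: wrote 7B at 0x10 = 10120778dc316f
  after D5: wrote 6B at 0x18 = 3610120778dc
query mem[0x0e]=0x6f, mem[0x1b]=0x07, mem[0x10]=0x10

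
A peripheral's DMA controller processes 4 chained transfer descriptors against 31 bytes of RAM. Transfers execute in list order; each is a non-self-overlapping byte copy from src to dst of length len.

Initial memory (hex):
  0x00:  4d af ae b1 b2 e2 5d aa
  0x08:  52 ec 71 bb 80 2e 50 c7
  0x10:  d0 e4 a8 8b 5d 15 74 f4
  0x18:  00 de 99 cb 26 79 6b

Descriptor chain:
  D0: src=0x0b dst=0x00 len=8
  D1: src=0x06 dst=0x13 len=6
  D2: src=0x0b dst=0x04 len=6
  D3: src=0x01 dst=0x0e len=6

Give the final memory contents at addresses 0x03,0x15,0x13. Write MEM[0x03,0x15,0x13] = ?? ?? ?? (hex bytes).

MEM[0x03,0x15,0x13] = 50 52 2e

  after D0: wrote 8B at 0x00 = bb802e50c7d0e4a8
  after D1: wrote 6B at 0x13 = e4a852ec71bb
  after D2: wrote 6B at 0x04 = bb802e50c7d0
  after D3: wrote 6B at 0x0e = 802e50bb802e
query mem[0x03]=0x50, mem[0x15]=0x52, mem[0x13]=0x2e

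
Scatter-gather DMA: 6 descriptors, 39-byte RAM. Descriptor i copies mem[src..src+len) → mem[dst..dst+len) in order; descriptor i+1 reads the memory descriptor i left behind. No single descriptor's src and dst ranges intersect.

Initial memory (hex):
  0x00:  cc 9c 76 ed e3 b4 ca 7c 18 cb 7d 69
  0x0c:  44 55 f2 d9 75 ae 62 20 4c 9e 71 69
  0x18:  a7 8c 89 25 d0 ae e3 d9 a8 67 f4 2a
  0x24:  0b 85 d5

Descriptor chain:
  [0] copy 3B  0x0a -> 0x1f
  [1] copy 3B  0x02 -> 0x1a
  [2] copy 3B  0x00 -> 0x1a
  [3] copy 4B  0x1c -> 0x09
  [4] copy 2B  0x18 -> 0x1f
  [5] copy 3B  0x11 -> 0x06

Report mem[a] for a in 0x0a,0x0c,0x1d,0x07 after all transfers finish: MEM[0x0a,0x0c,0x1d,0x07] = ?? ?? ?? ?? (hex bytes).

D0: mem[0x1f..0x21] <- [7d 69 44]
D1: mem[0x1a..0x1c] <- [76 ed e3]
D2: mem[0x1a..0x1c] <- [cc 9c 76]
D3: mem[0x09..0x0c] <- [76 ae e3 7d]
D4: mem[0x1f..0x20] <- [a7 8c]
D5: mem[0x06..0x08] <- [ae 62 20]
query mem[0x0a]=0xae, mem[0x0c]=0x7d, mem[0x1d]=0xae, mem[0x07]=0x62

MEM[0x0a,0x0c,0x1d,0x07] = ae 7d ae 62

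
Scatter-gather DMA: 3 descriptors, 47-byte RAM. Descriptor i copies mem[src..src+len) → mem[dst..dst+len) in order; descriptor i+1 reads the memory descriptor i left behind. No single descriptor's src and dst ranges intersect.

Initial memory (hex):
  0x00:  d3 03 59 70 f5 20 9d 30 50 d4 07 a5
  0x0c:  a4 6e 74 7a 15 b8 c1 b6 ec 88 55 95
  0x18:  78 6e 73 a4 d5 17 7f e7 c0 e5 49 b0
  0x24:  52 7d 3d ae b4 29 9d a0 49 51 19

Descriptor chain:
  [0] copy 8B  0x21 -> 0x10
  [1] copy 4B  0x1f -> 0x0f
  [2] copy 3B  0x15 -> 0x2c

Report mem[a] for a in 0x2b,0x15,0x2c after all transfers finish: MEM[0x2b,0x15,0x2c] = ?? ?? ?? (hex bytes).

MEM[0x2b,0x15,0x2c] = a0 3d 3d

  after D0: wrote 8B at 0x10 = e549b0527d3daeb4
  after D1: wrote 4B at 0x0f = e7c0e549
  after D2: wrote 3B at 0x2c = 3daeb4
query mem[0x2b]=0xa0, mem[0x15]=0x3d, mem[0x2c]=0x3d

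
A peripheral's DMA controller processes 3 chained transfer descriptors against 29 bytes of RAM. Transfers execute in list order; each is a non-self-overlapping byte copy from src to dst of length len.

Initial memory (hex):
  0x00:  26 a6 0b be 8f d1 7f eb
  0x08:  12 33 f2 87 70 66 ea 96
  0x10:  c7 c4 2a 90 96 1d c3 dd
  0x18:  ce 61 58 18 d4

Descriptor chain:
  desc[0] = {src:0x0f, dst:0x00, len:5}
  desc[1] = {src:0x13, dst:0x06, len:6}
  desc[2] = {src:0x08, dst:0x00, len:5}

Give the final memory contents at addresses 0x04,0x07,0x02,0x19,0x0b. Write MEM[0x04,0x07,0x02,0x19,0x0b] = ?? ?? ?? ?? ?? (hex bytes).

  after D0: wrote 5B at 0x00 = 96c7c42a90
  after D1: wrote 6B at 0x06 = 90961dc3ddce
  after D2: wrote 5B at 0x00 = 1dc3ddce70
query mem[0x04]=0x70, mem[0x07]=0x96, mem[0x02]=0xdd, mem[0x19]=0x61, mem[0x0b]=0xce

MEM[0x04,0x07,0x02,0x19,0x0b] = 70 96 dd 61 ce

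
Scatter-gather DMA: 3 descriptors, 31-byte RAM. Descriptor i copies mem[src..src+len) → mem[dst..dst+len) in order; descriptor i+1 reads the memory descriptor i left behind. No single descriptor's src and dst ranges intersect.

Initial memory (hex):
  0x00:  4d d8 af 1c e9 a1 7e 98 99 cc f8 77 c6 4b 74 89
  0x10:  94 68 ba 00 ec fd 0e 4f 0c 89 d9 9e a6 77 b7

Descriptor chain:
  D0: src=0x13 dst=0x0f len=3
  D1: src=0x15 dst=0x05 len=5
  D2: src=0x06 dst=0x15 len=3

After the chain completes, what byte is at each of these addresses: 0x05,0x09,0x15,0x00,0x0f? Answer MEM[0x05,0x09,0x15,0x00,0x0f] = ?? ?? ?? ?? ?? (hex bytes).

MEM[0x05,0x09,0x15,0x00,0x0f] = fd 89 0e 4d 00

#0 dst[0x0f+3] := {0x00,0xec,0xfd}
#1 dst[0x05+5] := {0xfd,0x0e,0x4f,0x0c,0x89}
#2 dst[0x15+3] := {0x0e,0x4f,0x0c}
query mem[0x05]=0xfd, mem[0x09]=0x89, mem[0x15]=0x0e, mem[0x00]=0x4d, mem[0x0f]=0x00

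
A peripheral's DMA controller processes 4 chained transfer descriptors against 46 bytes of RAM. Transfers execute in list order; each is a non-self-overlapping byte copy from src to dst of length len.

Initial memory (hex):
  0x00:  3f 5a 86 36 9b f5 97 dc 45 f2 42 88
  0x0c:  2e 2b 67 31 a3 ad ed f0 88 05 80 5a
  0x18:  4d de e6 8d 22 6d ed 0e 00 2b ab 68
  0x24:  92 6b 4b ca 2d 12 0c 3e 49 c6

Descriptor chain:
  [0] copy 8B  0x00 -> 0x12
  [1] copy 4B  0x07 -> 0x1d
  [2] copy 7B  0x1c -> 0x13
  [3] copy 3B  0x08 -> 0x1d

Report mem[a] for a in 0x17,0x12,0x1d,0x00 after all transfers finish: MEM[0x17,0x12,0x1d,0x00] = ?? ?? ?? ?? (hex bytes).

#0 dst[0x12+8] := {0x3f,0x5a,0x86,0x36,0x9b,0xf5,0x97,0xdc}
#1 dst[0x1d+4] := {0xdc,0x45,0xf2,0x42}
#2 dst[0x13+7] := {0x22,0xdc,0x45,0xf2,0x42,0x2b,0xab}
#3 dst[0x1d+3] := {0x45,0xf2,0x42}
query mem[0x17]=0x42, mem[0x12]=0x3f, mem[0x1d]=0x45, mem[0x00]=0x3f

MEM[0x17,0x12,0x1d,0x00] = 42 3f 45 3f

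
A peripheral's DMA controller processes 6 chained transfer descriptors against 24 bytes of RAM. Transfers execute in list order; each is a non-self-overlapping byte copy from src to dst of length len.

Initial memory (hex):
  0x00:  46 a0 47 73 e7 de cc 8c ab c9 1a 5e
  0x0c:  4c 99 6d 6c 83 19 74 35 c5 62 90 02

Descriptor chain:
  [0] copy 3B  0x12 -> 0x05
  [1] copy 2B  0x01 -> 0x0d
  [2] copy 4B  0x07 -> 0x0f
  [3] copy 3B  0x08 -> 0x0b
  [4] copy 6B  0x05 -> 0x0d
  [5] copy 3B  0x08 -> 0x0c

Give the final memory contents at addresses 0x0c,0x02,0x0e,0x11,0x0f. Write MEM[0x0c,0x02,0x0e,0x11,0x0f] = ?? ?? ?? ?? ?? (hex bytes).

MEM[0x0c,0x02,0x0e,0x11,0x0f] = ab 47 1a c9 c5

D0: mem[0x05..0x07] <- [74 35 c5]
D1: mem[0x0d..0x0e] <- [a0 47]
D2: mem[0x0f..0x12] <- [c5 ab c9 1a]
D3: mem[0x0b..0x0d] <- [ab c9 1a]
D4: mem[0x0d..0x12] <- [74 35 c5 ab c9 1a]
D5: mem[0x0c..0x0e] <- [ab c9 1a]
query mem[0x0c]=0xab, mem[0x02]=0x47, mem[0x0e]=0x1a, mem[0x11]=0xc9, mem[0x0f]=0xc5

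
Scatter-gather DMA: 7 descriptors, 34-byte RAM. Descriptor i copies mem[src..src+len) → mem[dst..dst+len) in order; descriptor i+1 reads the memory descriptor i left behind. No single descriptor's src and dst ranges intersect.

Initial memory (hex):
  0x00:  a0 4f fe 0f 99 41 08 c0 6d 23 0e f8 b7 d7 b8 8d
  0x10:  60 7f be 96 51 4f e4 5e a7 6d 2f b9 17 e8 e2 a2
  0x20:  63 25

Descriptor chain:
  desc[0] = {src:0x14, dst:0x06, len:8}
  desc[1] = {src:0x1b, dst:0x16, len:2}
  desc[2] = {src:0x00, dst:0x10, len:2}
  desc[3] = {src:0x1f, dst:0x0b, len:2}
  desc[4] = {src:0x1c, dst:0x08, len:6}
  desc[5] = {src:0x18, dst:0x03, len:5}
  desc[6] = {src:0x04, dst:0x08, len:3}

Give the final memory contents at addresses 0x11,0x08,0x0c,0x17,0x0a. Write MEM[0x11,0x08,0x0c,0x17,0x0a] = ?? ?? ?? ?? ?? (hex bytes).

MEM[0x11,0x08,0x0c,0x17,0x0a] = 4f 6d 63 17 b9

D0: mem[0x06..0x0d] <- [51 4f e4 5e a7 6d 2f b9]
D1: mem[0x16..0x17] <- [b9 17]
D2: mem[0x10..0x11] <- [a0 4f]
D3: mem[0x0b..0x0c] <- [a2 63]
D4: mem[0x08..0x0d] <- [17 e8 e2 a2 63 25]
D5: mem[0x03..0x07] <- [a7 6d 2f b9 17]
D6: mem[0x08..0x0a] <- [6d 2f b9]
query mem[0x11]=0x4f, mem[0x08]=0x6d, mem[0x0c]=0x63, mem[0x17]=0x17, mem[0x0a]=0xb9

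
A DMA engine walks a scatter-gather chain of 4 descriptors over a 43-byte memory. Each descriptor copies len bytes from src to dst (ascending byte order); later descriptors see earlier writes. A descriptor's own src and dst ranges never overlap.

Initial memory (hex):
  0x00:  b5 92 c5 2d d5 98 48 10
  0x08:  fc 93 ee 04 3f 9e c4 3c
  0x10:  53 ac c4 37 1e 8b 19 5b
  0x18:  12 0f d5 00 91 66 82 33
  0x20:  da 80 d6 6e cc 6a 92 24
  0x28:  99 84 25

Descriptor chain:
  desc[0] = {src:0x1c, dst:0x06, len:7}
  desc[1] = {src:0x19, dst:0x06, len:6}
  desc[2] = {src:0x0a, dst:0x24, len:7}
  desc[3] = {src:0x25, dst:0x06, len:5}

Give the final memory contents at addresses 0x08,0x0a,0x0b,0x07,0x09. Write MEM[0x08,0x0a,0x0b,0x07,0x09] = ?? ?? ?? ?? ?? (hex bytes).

MEM[0x08,0x0a,0x0b,0x07,0x09] = 9e 3c 82 d6 c4

[0] 0x1c->0x06 len=7 : 91 66 82 33 da 80 d6
[1] 0x19->0x06 len=6 : 0f d5 00 91 66 82
[2] 0x0a->0x24 len=7 : 66 82 d6 9e c4 3c 53
[3] 0x25->0x06 len=5 : 82 d6 9e c4 3c
query mem[0x08]=0x9e, mem[0x0a]=0x3c, mem[0x0b]=0x82, mem[0x07]=0xd6, mem[0x09]=0xc4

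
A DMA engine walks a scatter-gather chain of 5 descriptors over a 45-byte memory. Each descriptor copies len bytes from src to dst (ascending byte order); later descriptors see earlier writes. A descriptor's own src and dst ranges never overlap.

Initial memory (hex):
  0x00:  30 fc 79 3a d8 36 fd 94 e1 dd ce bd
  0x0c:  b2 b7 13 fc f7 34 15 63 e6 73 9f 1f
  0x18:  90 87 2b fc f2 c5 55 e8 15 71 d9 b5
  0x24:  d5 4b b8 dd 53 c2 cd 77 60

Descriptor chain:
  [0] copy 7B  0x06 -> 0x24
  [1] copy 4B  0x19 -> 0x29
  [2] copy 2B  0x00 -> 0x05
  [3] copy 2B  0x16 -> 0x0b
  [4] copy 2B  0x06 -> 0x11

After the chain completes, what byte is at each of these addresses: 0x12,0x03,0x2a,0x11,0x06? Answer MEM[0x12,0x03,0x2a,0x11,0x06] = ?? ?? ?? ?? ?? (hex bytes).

MEM[0x12,0x03,0x2a,0x11,0x06] = 94 3a 2b fc fc

D0: mem[0x24..0x2a] <- [fd 94 e1 dd ce bd b2]
D1: mem[0x29..0x2c] <- [87 2b fc f2]
D2: mem[0x05..0x06] <- [30 fc]
D3: mem[0x0b..0x0c] <- [9f 1f]
D4: mem[0x11..0x12] <- [fc 94]
query mem[0x12]=0x94, mem[0x03]=0x3a, mem[0x2a]=0x2b, mem[0x11]=0xfc, mem[0x06]=0xfc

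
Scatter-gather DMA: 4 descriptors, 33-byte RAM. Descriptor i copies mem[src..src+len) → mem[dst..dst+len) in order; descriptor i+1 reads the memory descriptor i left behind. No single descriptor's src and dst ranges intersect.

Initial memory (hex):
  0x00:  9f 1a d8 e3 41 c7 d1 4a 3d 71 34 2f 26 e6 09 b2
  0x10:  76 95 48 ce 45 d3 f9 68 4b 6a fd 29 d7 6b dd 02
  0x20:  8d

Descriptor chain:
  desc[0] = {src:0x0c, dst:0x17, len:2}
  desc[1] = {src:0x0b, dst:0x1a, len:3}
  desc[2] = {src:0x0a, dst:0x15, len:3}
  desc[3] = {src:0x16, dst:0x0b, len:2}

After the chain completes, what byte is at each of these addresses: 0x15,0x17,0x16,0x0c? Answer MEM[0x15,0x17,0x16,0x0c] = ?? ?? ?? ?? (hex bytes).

D0: mem[0x17..0x18] <- [26 e6]
D1: mem[0x1a..0x1c] <- [2f 26 e6]
D2: mem[0x15..0x17] <- [34 2f 26]
D3: mem[0x0b..0x0c] <- [2f 26]
query mem[0x15]=0x34, mem[0x17]=0x26, mem[0x16]=0x2f, mem[0x0c]=0x26

MEM[0x15,0x17,0x16,0x0c] = 34 26 2f 26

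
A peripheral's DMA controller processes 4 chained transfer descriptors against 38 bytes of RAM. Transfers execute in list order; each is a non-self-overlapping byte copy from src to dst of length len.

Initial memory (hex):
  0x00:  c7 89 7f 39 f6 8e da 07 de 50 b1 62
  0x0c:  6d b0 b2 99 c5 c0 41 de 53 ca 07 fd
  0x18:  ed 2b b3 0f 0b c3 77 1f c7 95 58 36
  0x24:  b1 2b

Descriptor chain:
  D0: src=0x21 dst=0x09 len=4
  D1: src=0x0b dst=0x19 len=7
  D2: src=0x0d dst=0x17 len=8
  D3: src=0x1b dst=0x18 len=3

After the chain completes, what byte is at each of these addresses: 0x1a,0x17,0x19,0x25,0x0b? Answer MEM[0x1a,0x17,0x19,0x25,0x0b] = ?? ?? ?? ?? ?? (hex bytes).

D0: mem[0x09..0x0c] <- [95 58 36 b1]
D1: mem[0x19..0x1f] <- [36 b1 b0 b2 99 c5 c0]
D2: mem[0x17..0x1e] <- [b0 b2 99 c5 c0 41 de 53]
D3: mem[0x18..0x1a] <- [c0 41 de]
query mem[0x1a]=0xde, mem[0x17]=0xb0, mem[0x19]=0x41, mem[0x25]=0x2b, mem[0x0b]=0x36

MEM[0x1a,0x17,0x19,0x25,0x0b] = de b0 41 2b 36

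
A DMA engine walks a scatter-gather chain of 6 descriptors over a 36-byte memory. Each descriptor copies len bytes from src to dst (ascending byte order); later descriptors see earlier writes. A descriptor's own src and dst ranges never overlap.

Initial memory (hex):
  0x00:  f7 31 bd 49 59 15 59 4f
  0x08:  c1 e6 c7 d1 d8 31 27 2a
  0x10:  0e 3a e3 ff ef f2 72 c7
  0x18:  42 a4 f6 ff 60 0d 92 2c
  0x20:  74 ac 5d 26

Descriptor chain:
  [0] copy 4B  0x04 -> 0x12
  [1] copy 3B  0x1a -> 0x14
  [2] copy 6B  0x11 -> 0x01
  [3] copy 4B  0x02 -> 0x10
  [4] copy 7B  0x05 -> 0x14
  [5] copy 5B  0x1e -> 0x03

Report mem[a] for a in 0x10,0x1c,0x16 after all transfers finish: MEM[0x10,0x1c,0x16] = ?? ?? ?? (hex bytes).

MEM[0x10,0x1c,0x16] = 59 60 4f

[0] 0x04->0x12 len=4 : 59 15 59 4f
[1] 0x1a->0x14 len=3 : f6 ff 60
[2] 0x11->0x01 len=6 : 3a 59 15 f6 ff 60
[3] 0x02->0x10 len=4 : 59 15 f6 ff
[4] 0x05->0x14 len=7 : ff 60 4f c1 e6 c7 d1
[5] 0x1e->0x03 len=5 : 92 2c 74 ac 5d
query mem[0x10]=0x59, mem[0x1c]=0x60, mem[0x16]=0x4f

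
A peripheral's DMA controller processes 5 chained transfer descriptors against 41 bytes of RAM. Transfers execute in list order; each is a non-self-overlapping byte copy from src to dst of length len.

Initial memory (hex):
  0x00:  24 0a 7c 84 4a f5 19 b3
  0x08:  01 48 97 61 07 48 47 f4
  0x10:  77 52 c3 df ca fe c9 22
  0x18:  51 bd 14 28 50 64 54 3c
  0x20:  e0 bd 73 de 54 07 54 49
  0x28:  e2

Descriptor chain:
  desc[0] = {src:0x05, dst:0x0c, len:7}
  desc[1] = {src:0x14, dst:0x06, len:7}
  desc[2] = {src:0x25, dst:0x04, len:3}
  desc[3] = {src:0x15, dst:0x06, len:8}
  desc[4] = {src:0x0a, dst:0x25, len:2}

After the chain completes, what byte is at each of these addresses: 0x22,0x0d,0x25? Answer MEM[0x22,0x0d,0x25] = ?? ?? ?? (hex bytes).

MEM[0x22,0x0d,0x25] = 73 50 bd

  after D0: wrote 7B at 0x0c = f519b301489761
  after D1: wrote 7B at 0x06 = cafec92251bd14
  after D2: wrote 3B at 0x04 = 075449
  after D3: wrote 8B at 0x06 = fec92251bd142850
  after D4: wrote 2B at 0x25 = bd14
query mem[0x22]=0x73, mem[0x0d]=0x50, mem[0x25]=0xbd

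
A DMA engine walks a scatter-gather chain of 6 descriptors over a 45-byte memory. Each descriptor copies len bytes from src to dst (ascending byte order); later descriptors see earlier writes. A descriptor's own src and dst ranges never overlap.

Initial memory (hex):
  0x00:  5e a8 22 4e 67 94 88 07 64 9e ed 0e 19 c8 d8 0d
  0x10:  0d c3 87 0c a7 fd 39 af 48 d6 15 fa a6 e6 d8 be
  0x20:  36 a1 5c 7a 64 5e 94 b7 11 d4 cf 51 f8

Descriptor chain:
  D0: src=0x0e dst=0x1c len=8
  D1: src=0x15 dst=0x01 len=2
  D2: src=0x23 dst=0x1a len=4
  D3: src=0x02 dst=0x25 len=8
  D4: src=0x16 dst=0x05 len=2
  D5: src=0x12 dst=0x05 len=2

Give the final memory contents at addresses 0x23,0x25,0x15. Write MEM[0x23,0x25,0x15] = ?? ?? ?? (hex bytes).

  after D0: wrote 8B at 0x1c = d80d0dc3870ca7fd
  after D1: wrote 2B at 0x01 = fd39
  after D2: wrote 4B at 0x1a = fd645e94
  after D3: wrote 8B at 0x25 = 394e67948807649e
  after D4: wrote 2B at 0x05 = 39af
  after D5: wrote 2B at 0x05 = 870c
query mem[0x23]=0xfd, mem[0x25]=0x39, mem[0x15]=0xfd

MEM[0x23,0x25,0x15] = fd 39 fd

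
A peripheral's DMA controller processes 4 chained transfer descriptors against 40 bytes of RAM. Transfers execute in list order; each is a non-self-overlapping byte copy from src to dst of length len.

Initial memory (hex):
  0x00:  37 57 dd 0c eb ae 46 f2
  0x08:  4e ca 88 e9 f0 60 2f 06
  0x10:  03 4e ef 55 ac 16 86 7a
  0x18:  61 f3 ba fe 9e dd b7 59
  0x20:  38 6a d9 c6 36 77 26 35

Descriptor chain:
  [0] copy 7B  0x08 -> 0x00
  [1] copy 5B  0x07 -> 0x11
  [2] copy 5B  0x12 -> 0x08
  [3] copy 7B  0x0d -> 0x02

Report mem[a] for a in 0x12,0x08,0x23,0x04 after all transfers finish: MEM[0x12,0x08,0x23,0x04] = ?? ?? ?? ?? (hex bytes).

MEM[0x12,0x08,0x23,0x04] = 4e ca c6 06

#0 dst[0x00+7] := {0x4e,0xca,0x88,0xe9,0xf0,0x60,0x2f}
#1 dst[0x11+5] := {0xf2,0x4e,0xca,0x88,0xe9}
#2 dst[0x08+5] := {0x4e,0xca,0x88,0xe9,0x86}
#3 dst[0x02+7] := {0x60,0x2f,0x06,0x03,0xf2,0x4e,0xca}
query mem[0x12]=0x4e, mem[0x08]=0xca, mem[0x23]=0xc6, mem[0x04]=0x06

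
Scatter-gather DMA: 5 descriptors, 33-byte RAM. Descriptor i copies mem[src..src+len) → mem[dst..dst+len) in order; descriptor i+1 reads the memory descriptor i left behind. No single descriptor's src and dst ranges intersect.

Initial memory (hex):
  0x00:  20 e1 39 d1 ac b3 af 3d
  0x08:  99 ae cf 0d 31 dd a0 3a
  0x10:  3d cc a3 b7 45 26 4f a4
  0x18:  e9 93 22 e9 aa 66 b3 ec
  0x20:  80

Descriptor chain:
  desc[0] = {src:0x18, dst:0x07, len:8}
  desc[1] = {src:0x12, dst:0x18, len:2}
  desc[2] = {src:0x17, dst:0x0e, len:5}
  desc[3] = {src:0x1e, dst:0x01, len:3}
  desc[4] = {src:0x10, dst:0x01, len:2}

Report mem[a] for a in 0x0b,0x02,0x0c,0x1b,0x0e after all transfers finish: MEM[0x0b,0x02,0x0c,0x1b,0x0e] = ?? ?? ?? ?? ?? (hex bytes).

MEM[0x0b,0x02,0x0c,0x1b,0x0e] = aa 22 66 e9 a4

  after D0: wrote 8B at 0x07 = e99322e9aa66b3ec
  after D1: wrote 2B at 0x18 = a3b7
  after D2: wrote 5B at 0x0e = a4a3b722e9
  after D3: wrote 3B at 0x01 = b3ec80
  after D4: wrote 2B at 0x01 = b722
query mem[0x0b]=0xaa, mem[0x02]=0x22, mem[0x0c]=0x66, mem[0x1b]=0xe9, mem[0x0e]=0xa4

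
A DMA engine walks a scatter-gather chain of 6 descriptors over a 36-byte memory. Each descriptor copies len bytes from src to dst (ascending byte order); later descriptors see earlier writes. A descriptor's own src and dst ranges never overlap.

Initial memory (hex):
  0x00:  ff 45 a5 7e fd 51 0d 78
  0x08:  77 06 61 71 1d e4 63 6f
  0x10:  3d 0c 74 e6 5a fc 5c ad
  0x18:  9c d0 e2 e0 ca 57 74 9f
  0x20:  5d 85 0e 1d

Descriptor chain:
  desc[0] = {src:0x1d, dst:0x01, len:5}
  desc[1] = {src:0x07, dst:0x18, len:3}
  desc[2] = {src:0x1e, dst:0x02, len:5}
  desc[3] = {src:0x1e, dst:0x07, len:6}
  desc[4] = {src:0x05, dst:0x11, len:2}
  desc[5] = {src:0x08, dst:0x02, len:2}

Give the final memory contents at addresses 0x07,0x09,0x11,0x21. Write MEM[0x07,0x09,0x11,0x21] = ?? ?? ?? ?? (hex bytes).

MEM[0x07,0x09,0x11,0x21] = 74 5d 85 85

[0] 0x1d->0x01 len=5 : 57 74 9f 5d 85
[1] 0x07->0x18 len=3 : 78 77 06
[2] 0x1e->0x02 len=5 : 74 9f 5d 85 0e
[3] 0x1e->0x07 len=6 : 74 9f 5d 85 0e 1d
[4] 0x05->0x11 len=2 : 85 0e
[5] 0x08->0x02 len=2 : 9f 5d
query mem[0x07]=0x74, mem[0x09]=0x5d, mem[0x11]=0x85, mem[0x21]=0x85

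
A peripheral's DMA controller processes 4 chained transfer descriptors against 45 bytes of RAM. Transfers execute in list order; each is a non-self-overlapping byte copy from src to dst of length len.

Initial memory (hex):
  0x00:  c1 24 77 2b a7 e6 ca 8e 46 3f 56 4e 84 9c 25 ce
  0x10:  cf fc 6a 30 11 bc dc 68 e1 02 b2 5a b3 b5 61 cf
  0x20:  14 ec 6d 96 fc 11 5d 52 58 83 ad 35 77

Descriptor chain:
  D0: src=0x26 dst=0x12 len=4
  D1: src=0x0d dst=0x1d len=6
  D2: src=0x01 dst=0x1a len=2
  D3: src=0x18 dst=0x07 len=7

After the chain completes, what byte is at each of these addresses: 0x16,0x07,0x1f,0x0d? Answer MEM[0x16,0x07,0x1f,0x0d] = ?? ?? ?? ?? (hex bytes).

#0 dst[0x12+4] := {0x5d,0x52,0x58,0x83}
#1 dst[0x1d+6] := {0x9c,0x25,0xce,0xcf,0xfc,0x5d}
#2 dst[0x1a+2] := {0x24,0x77}
#3 dst[0x07+7] := {0xe1,0x02,0x24,0x77,0xb3,0x9c,0x25}
query mem[0x16]=0xdc, mem[0x07]=0xe1, mem[0x1f]=0xce, mem[0x0d]=0x25

MEM[0x16,0x07,0x1f,0x0d] = dc e1 ce 25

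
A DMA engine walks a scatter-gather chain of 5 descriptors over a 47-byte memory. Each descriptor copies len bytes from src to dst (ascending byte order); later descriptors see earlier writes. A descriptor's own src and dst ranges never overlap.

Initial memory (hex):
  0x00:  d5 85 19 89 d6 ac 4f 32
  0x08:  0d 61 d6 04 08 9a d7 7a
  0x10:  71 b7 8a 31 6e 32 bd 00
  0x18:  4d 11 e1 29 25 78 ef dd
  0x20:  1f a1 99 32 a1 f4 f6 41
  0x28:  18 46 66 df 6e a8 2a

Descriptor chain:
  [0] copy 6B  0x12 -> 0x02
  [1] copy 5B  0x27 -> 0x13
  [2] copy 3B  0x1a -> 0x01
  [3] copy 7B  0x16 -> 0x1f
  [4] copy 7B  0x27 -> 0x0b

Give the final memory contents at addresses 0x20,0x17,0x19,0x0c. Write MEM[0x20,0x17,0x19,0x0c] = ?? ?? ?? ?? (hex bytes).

  after D0: wrote 6B at 0x02 = 8a316e32bd00
  after D1: wrote 5B at 0x13 = 41184666df
  after D2: wrote 3B at 0x01 = e12925
  after D3: wrote 7B at 0x1f = 66df4d11e12925
  after D4: wrote 7B at 0x0b = 41184666df6ea8
query mem[0x20]=0xdf, mem[0x17]=0xdf, mem[0x19]=0x11, mem[0x0c]=0x18

MEM[0x20,0x17,0x19,0x0c] = df df 11 18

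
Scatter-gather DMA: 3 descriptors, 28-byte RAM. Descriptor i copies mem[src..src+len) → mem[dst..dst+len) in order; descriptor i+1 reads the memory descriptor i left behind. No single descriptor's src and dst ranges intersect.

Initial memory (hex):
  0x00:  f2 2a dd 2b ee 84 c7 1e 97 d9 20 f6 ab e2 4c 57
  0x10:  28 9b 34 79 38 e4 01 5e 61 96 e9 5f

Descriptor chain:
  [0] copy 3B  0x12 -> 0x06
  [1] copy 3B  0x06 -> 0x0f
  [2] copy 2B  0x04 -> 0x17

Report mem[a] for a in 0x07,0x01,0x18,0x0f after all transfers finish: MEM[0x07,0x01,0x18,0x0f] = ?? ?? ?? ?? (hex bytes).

D0: mem[0x06..0x08] <- [34 79 38]
D1: mem[0x0f..0x11] <- [34 79 38]
D2: mem[0x17..0x18] <- [ee 84]
query mem[0x07]=0x79, mem[0x01]=0x2a, mem[0x18]=0x84, mem[0x0f]=0x34

MEM[0x07,0x01,0x18,0x0f] = 79 2a 84 34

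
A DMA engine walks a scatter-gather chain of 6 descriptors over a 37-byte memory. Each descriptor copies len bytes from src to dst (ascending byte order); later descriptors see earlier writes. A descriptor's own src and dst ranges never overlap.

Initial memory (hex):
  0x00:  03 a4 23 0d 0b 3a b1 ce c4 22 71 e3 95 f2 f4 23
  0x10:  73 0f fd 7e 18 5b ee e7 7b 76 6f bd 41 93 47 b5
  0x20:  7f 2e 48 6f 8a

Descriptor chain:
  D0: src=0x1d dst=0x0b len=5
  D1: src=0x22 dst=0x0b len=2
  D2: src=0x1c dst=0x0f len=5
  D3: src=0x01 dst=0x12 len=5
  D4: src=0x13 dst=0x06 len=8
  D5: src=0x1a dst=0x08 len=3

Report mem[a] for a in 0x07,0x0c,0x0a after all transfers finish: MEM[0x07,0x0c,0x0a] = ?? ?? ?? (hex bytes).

  after D0: wrote 5B at 0x0b = 9347b57f2e
  after D1: wrote 2B at 0x0b = 486f
  after D2: wrote 5B at 0x0f = 419347b57f
  after D3: wrote 5B at 0x12 = a4230d0b3a
  after D4: wrote 8B at 0x06 = 230d0b3ae77b766f
  after D5: wrote 3B at 0x08 = 6fbd41
query mem[0x07]=0x0d, mem[0x0c]=0x76, mem[0x0a]=0x41

MEM[0x07,0x0c,0x0a] = 0d 76 41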